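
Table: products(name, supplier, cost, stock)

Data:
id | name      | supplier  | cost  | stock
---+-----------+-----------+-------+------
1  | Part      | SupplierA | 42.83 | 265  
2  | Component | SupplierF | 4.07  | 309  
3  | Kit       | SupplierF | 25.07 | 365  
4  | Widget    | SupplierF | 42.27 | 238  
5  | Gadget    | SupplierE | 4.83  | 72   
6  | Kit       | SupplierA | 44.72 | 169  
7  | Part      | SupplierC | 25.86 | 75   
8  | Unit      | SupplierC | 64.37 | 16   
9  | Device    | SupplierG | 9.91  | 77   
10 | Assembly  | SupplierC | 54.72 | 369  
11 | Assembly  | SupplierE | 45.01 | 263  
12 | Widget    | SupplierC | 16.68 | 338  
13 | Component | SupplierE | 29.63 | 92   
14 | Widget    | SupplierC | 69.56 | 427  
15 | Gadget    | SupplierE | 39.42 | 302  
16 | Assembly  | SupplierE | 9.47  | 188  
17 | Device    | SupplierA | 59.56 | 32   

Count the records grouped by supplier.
SELECT supplier, COUNT(*) as count
FROM products
GROUP BY supplier

Result:
  SupplierA: 3
  SupplierC: 5
  SupplierE: 5
  SupplierF: 3
  SupplierG: 1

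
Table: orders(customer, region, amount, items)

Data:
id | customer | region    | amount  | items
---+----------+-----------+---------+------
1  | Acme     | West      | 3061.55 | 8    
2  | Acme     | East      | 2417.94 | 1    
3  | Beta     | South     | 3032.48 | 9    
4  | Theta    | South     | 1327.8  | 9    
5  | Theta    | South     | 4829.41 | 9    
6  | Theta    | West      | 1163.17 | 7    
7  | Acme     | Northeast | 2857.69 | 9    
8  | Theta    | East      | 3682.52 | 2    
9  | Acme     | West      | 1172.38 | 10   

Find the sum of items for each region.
SELECT region, SUM(items) as result
FROM orders
GROUP BY region

Result:
  East: 3
  Northeast: 9
  South: 27
  West: 25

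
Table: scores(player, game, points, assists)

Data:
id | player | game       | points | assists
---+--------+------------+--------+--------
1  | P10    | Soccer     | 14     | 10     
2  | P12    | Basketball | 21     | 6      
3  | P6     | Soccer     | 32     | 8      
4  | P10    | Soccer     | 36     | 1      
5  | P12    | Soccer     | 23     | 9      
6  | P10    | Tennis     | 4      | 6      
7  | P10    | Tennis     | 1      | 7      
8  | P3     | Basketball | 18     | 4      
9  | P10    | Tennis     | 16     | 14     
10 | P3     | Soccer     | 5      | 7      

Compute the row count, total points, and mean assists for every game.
SELECT game,
       COUNT(*) as cnt,
       SUM(points) as total_points,
       AVG(assists) as avg_assists
FROM scores
GROUP BY game

Result:
  Basketball: 2 records, 39 total points, 5.00 avg assists
  Soccer: 5 records, 110 total points, 7.00 avg assists
  Tennis: 3 records, 21 total points, 9.00 avg assists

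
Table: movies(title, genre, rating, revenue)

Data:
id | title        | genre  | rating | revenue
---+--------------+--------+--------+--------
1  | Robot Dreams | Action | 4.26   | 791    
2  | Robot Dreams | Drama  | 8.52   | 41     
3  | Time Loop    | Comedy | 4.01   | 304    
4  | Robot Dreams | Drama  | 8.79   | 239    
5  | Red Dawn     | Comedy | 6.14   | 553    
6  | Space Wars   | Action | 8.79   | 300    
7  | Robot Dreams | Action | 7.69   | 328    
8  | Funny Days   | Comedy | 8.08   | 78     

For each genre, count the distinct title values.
SELECT genre, COUNT(DISTINCT title)
FROM movies
GROUP BY genre

Result:
  Action: 2 distinct
  Comedy: 3 distinct
  Drama: 1 distinct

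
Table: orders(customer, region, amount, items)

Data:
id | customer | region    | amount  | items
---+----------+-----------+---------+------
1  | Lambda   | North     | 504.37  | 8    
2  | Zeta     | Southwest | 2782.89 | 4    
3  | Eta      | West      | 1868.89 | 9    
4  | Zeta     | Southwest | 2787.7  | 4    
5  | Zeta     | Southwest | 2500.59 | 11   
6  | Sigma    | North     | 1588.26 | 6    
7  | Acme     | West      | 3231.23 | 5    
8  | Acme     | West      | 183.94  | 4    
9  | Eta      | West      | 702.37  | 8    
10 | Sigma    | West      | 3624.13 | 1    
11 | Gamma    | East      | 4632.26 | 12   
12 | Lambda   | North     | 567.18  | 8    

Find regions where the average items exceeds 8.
SELECT region, AVG(items)
FROM orders
GROUP BY region
HAVING AVG(items) > 8

Result:
  East: avg=12.00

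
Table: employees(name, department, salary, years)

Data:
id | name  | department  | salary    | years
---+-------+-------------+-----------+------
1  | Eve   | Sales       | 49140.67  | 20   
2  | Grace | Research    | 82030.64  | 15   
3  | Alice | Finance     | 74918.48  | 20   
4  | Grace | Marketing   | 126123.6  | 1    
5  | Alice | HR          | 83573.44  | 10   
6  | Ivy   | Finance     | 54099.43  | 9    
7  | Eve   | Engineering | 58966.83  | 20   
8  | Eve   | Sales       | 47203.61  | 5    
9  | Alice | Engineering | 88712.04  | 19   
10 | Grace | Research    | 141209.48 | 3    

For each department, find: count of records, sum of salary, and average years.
SELECT department,
       COUNT(*) as cnt,
       SUM(salary) as total_salary,
       AVG(years) as avg_years
FROM employees
GROUP BY department

Result:
  Engineering: 2 records, 147678.87 total salary, 19.50 avg years
  Finance: 2 records, 129017.91 total salary, 14.50 avg years
  HR: 1 records, 83573.44 total salary, 10.00 avg years
  Marketing: 1 records, 126123.60 total salary, 1.00 avg years
  Research: 2 records, 223240.12 total salary, 9.00 avg years
  Sales: 2 records, 96344.28 total salary, 12.50 avg years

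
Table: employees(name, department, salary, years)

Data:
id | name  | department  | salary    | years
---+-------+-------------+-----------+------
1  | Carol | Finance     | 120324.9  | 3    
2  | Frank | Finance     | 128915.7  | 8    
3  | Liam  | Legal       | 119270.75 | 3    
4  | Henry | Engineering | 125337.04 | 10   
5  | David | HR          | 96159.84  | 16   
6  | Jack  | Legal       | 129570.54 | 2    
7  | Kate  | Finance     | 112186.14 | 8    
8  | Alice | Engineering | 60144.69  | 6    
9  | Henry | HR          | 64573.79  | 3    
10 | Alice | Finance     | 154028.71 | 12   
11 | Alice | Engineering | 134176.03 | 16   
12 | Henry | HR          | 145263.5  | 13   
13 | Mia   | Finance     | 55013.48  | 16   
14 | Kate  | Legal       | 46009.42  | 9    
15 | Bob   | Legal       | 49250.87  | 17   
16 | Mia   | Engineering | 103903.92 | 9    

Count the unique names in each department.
SELECT department, COUNT(DISTINCT name)
FROM employees
GROUP BY department

Result:
  Engineering: 3 distinct
  Finance: 5 distinct
  HR: 2 distinct
  Legal: 4 distinct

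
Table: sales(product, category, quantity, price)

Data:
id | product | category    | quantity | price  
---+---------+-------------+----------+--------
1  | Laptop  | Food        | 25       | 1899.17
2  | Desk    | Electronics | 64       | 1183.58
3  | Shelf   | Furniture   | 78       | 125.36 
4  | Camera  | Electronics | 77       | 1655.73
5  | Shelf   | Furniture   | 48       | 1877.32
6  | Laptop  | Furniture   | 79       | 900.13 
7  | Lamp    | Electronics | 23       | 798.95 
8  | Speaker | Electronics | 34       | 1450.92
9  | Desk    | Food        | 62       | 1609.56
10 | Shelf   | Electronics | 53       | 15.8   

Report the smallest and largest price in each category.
SELECT category, MIN(price), MAX(price)
FROM sales
GROUP BY category

Result:
  Electronics: min=15.80, max=1655.73
  Food: min=1609.56, max=1899.17
  Furniture: min=125.36, max=1877.32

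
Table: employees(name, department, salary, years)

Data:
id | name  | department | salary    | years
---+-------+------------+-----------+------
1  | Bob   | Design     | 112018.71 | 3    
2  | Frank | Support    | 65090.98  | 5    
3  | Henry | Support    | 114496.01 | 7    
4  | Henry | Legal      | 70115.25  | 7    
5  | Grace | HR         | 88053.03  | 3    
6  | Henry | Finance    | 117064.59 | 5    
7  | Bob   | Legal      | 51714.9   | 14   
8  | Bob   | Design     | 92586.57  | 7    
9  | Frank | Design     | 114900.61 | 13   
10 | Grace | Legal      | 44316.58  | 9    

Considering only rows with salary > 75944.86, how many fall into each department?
SELECT department, COUNT(*)
FROM employees
WHERE salary > 75944.86
GROUP BY department

Note: WHERE filters rows before grouping.

Result:
  Design: 3
  Finance: 1
  HR: 1
  Support: 1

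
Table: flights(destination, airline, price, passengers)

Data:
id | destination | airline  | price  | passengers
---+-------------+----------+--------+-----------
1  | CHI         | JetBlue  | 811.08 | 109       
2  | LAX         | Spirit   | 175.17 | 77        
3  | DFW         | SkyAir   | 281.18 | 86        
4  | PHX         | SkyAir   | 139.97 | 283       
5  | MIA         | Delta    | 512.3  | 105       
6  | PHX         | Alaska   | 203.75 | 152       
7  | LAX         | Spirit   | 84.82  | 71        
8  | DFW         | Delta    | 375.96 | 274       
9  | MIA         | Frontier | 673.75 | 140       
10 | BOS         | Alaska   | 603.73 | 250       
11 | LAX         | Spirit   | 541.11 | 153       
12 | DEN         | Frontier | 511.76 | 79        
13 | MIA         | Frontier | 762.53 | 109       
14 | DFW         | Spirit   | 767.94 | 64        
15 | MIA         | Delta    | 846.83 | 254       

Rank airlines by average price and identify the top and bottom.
SELECT airline, AVG(price)
FROM flights
GROUP BY airline
ORDER BY AVG(price)

All groups:
  SkyAir: 210.58
  Spirit: 392.26
  Alaska: 403.74
  Delta: 578.36
  Frontier: 649.35
  JetBlue: 811.08

Highest: JetBlue (811.08)
Lowest: SkyAir (210.58)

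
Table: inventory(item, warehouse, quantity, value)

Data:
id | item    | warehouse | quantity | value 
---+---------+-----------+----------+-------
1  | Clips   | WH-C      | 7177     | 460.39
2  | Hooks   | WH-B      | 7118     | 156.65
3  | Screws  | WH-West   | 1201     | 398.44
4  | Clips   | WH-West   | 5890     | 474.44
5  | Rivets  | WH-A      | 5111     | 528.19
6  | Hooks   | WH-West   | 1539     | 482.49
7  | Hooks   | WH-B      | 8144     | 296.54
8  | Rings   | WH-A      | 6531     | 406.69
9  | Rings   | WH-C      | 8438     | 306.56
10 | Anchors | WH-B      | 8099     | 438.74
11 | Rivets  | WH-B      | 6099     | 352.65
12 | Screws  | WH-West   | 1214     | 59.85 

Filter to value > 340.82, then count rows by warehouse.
SELECT warehouse, COUNT(*)
FROM inventory
WHERE value > 340.82
GROUP BY warehouse

Note: WHERE filters rows before grouping.

Result:
  WH-A: 2
  WH-B: 2
  WH-C: 1
  WH-West: 3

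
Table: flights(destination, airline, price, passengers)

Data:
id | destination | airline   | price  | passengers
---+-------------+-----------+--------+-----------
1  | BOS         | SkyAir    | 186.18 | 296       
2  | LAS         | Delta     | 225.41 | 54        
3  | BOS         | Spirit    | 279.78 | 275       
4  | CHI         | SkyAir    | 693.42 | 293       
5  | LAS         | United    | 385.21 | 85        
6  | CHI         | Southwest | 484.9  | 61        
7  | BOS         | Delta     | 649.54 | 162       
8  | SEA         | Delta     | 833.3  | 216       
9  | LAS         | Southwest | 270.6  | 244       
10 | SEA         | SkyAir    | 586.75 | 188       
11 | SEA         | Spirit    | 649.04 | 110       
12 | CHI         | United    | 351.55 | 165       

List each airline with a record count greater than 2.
SELECT airline, COUNT(*) as cnt
FROM flights
GROUP BY airline
HAVING COUNT(*) > 2

Result:
  Delta: 3
  SkyAir: 3

Note: HAVING filters groups after aggregation, WHERE filters rows before.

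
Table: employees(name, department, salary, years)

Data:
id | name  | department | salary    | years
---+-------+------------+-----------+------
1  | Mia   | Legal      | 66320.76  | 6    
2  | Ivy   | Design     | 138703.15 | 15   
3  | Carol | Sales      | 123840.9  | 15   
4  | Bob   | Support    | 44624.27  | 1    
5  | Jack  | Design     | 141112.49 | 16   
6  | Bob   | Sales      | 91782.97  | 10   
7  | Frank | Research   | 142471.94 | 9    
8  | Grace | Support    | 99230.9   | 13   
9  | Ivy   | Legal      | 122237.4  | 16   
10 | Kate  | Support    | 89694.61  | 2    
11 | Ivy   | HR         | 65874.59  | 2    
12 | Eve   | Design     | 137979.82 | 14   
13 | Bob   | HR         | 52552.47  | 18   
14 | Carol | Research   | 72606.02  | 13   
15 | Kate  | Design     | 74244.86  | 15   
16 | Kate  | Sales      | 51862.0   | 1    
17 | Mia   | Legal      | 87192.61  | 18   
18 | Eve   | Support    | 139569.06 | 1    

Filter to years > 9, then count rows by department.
SELECT department, COUNT(*)
FROM employees
WHERE years > 9
GROUP BY department

Note: WHERE filters rows before grouping.

Result:
  Design: 4
  HR: 1
  Legal: 2
  Research: 1
  Sales: 2
  Support: 1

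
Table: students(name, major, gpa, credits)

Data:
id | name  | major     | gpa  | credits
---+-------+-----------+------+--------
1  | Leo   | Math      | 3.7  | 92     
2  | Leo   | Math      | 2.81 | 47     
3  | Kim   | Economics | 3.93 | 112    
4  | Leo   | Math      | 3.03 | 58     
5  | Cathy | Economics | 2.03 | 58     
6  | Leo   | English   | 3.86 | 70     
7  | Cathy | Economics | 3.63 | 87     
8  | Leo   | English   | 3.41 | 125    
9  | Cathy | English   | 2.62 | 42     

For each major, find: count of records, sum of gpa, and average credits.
SELECT major,
       COUNT(*) as cnt,
       SUM(gpa) as total_gpa,
       AVG(credits) as avg_credits
FROM students
GROUP BY major

Result:
  Economics: 3 records, 9.59 total gpa, 85.67 avg credits
  English: 3 records, 9.89 total gpa, 79.00 avg credits
  Math: 3 records, 9.54 total gpa, 65.67 avg credits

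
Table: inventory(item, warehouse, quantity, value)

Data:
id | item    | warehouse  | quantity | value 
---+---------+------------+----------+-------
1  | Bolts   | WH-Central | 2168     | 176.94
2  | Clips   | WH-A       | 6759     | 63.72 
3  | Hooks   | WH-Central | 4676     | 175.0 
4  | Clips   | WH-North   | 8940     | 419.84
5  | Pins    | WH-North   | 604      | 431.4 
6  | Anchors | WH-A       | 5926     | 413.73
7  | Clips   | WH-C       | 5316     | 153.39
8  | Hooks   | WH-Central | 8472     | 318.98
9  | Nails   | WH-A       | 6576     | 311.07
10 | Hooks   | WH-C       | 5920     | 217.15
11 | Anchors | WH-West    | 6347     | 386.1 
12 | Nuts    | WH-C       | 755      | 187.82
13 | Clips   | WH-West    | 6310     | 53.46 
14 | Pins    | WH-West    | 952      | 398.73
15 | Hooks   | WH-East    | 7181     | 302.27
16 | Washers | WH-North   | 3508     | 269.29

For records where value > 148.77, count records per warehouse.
SELECT warehouse, COUNT(*)
FROM inventory
WHERE value > 148.77
GROUP BY warehouse

Note: WHERE filters rows before grouping.

Result:
  WH-A: 2
  WH-C: 3
  WH-Central: 3
  WH-East: 1
  WH-North: 3
  WH-West: 2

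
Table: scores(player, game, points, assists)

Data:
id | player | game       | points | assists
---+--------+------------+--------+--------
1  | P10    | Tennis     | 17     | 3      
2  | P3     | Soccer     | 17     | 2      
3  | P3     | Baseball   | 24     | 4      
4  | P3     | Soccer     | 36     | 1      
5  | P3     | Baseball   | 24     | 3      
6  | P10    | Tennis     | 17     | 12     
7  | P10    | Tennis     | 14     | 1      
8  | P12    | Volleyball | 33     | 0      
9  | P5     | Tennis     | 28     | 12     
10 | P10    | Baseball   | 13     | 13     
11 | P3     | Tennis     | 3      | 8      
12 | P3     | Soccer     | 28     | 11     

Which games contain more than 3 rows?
SELECT game, COUNT(*) as cnt
FROM scores
GROUP BY game
HAVING COUNT(*) > 3

Result:
  Tennis: 5

Note: HAVING filters groups after aggregation, WHERE filters rows before.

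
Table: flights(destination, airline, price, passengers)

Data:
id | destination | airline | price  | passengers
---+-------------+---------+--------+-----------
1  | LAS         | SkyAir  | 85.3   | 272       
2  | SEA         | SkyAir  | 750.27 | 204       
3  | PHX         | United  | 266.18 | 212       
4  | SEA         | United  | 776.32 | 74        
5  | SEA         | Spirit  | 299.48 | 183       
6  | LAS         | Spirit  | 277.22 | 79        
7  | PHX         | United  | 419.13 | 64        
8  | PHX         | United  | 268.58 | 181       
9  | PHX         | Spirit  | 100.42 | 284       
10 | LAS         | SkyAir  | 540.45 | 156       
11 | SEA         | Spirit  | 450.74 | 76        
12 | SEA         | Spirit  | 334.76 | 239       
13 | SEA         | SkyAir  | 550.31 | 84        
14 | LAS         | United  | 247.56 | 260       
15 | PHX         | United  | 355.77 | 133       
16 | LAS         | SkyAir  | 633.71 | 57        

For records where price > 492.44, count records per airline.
SELECT airline, COUNT(*)
FROM flights
WHERE price > 492.44
GROUP BY airline

Note: WHERE filters rows before grouping.

Result:
  SkyAir: 4
  United: 1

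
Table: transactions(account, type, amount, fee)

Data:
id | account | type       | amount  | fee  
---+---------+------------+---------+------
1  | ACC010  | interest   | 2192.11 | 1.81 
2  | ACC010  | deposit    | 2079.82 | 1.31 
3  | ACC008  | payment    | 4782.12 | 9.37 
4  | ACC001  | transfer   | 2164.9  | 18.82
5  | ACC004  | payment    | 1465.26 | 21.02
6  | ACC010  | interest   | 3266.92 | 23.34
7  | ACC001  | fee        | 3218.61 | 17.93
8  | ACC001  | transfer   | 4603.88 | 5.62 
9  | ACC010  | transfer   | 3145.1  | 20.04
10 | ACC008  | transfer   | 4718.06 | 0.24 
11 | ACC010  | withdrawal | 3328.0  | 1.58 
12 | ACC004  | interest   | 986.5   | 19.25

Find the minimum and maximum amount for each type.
SELECT type, MIN(amount), MAX(amount)
FROM transactions
GROUP BY type

Result:
  deposit: min=2079.82, max=2079.82
  fee: min=3218.61, max=3218.61
  interest: min=986.50, max=3266.92
  payment: min=1465.26, max=4782.12
  transfer: min=2164.90, max=4718.06
  withdrawal: min=3328.00, max=3328.00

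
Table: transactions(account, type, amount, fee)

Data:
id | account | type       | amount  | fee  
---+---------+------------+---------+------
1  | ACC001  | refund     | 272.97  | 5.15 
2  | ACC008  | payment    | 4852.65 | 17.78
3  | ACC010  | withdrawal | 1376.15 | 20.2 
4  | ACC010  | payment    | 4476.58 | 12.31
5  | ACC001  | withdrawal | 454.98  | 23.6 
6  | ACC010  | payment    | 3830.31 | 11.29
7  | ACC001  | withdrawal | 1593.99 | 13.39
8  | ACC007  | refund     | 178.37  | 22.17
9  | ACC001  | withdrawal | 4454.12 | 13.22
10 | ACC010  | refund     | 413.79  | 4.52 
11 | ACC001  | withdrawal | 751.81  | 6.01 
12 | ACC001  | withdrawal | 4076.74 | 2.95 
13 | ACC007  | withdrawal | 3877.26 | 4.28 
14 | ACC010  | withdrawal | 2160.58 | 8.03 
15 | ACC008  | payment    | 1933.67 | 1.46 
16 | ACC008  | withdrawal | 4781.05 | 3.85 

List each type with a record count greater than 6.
SELECT type, COUNT(*) as cnt
FROM transactions
GROUP BY type
HAVING COUNT(*) > 6

Result:
  withdrawal: 9

Note: HAVING filters groups after aggregation, WHERE filters rows before.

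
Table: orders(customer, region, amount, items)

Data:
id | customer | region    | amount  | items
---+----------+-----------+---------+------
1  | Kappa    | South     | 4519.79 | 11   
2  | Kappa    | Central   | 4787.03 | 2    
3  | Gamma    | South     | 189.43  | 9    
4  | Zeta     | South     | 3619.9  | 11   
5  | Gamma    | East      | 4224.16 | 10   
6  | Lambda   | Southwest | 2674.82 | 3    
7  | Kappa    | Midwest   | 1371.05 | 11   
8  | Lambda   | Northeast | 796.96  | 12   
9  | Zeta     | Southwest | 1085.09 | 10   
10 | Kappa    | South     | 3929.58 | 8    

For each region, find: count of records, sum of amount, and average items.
SELECT region,
       COUNT(*) as cnt,
       SUM(amount) as total_amount,
       AVG(items) as avg_items
FROM orders
GROUP BY region

Result:
  Central: 1 records, 4787.03 total amount, 2.00 avg items
  East: 1 records, 4224.16 total amount, 10.00 avg items
  Midwest: 1 records, 1371.05 total amount, 11.00 avg items
  Northeast: 1 records, 796.96 total amount, 12.00 avg items
  South: 4 records, 12258.70 total amount, 9.75 avg items
  Southwest: 2 records, 3759.91 total amount, 6.50 avg items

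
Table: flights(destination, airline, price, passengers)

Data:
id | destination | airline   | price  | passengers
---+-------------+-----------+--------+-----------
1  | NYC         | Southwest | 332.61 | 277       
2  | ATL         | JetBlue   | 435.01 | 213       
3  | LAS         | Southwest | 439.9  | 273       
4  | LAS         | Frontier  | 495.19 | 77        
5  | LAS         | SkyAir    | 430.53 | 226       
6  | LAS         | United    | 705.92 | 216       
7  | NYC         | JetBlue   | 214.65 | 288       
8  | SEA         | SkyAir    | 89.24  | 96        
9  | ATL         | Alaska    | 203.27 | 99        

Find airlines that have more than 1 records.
SELECT airline, COUNT(*) as cnt
FROM flights
GROUP BY airline
HAVING COUNT(*) > 1

Result:
  JetBlue: 2
  SkyAir: 2
  Southwest: 2

Note: HAVING filters groups after aggregation, WHERE filters rows before.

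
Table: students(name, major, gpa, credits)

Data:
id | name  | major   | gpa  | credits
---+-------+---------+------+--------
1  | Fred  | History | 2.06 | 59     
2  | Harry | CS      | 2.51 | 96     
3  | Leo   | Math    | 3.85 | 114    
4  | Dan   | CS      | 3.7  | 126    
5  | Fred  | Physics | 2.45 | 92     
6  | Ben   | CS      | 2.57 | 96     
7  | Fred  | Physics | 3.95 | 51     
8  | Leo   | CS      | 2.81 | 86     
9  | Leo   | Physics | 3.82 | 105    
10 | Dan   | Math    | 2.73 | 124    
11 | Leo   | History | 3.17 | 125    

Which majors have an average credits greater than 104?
SELECT major, AVG(credits)
FROM students
GROUP BY major
HAVING AVG(credits) > 104

Result:
  Math: avg=119.00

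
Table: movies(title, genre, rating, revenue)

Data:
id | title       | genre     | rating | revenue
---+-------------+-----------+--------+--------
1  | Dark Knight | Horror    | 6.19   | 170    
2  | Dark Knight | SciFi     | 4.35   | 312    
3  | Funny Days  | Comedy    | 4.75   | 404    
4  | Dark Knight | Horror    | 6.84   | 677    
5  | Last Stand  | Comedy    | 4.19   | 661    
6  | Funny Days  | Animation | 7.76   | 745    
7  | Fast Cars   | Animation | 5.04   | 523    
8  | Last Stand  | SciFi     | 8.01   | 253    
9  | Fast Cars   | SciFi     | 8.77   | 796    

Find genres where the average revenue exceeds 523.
SELECT genre, AVG(revenue)
FROM movies
GROUP BY genre
HAVING AVG(revenue) > 523

Result:
  Animation: avg=634.00
  Comedy: avg=532.50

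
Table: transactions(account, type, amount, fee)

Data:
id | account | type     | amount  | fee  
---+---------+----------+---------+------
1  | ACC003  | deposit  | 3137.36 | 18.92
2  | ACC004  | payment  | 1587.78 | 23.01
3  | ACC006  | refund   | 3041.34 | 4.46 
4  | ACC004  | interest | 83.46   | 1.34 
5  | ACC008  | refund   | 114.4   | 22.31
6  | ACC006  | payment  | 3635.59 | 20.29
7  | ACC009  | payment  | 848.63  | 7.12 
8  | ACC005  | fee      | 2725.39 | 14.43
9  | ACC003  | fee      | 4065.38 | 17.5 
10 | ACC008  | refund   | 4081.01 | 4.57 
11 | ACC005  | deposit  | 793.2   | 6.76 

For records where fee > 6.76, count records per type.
SELECT type, COUNT(*)
FROM transactions
WHERE fee > 6.76
GROUP BY type

Note: WHERE filters rows before grouping.

Result:
  deposit: 1
  fee: 2
  payment: 3
  refund: 1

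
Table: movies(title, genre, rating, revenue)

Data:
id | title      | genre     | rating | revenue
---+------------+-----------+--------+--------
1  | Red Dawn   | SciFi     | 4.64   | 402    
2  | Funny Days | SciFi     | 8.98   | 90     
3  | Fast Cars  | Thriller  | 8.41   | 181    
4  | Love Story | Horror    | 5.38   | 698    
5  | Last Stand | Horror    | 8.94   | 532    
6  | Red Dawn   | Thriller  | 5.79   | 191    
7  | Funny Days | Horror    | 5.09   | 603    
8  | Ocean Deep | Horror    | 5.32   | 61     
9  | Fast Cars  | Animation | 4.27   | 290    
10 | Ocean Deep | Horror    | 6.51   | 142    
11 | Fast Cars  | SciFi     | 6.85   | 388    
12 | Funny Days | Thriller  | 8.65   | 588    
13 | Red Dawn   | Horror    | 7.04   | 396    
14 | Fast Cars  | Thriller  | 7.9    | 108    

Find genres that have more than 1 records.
SELECT genre, COUNT(*) as cnt
FROM movies
GROUP BY genre
HAVING COUNT(*) > 1

Result:
  Horror: 6
  SciFi: 3
  Thriller: 4

Note: HAVING filters groups after aggregation, WHERE filters rows before.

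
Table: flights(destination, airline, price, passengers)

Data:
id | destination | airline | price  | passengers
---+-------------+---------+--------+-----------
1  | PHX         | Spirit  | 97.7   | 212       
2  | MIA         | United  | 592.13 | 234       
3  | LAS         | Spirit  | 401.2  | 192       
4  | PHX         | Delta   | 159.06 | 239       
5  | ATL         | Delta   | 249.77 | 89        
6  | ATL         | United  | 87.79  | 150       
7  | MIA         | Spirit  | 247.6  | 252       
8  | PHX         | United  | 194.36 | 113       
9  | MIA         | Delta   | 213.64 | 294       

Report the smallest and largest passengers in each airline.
SELECT airline, MIN(passengers), MAX(passengers)
FROM flights
GROUP BY airline

Result:
  Delta: min=89, max=294
  Spirit: min=192, max=252
  United: min=113, max=234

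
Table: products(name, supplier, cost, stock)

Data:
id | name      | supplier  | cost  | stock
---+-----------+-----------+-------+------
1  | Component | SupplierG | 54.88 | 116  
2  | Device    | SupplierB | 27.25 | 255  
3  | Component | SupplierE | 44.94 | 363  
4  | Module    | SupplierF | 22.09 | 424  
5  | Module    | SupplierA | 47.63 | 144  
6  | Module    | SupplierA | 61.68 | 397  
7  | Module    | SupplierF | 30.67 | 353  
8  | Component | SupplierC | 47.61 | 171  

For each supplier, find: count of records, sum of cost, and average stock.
SELECT supplier,
       COUNT(*) as cnt,
       SUM(cost) as total_cost,
       AVG(stock) as avg_stock
FROM products
GROUP BY supplier

Result:
  SupplierA: 2 records, 109.31 total cost, 270.50 avg stock
  SupplierB: 1 records, 27.25 total cost, 255.00 avg stock
  SupplierC: 1 records, 47.61 total cost, 171.00 avg stock
  SupplierE: 1 records, 44.94 total cost, 363.00 avg stock
  SupplierF: 2 records, 52.76 total cost, 388.50 avg stock
  SupplierG: 1 records, 54.88 total cost, 116.00 avg stock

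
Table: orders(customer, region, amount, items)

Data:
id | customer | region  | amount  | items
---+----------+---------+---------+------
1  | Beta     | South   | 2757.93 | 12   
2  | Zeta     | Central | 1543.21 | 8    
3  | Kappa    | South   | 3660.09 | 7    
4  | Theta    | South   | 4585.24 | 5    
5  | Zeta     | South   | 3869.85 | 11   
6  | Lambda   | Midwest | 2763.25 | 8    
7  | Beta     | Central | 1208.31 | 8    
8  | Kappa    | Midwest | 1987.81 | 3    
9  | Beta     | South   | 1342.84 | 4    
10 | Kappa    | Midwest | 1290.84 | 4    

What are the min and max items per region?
SELECT region, MIN(items), MAX(items)
FROM orders
GROUP BY region

Result:
  Central: min=8, max=8
  Midwest: min=3, max=8
  South: min=4, max=12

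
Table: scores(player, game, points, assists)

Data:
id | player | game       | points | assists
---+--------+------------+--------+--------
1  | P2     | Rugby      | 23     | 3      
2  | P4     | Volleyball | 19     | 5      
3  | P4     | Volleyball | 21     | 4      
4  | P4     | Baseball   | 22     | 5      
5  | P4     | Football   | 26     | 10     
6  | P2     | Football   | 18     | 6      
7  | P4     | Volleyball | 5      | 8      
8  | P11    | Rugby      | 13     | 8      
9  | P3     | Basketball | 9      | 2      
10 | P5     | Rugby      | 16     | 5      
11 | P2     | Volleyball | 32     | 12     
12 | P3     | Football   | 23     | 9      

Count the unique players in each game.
SELECT game, COUNT(DISTINCT player)
FROM scores
GROUP BY game

Result:
  Baseball: 1 distinct
  Basketball: 1 distinct
  Football: 3 distinct
  Rugby: 3 distinct
  Volleyball: 2 distinct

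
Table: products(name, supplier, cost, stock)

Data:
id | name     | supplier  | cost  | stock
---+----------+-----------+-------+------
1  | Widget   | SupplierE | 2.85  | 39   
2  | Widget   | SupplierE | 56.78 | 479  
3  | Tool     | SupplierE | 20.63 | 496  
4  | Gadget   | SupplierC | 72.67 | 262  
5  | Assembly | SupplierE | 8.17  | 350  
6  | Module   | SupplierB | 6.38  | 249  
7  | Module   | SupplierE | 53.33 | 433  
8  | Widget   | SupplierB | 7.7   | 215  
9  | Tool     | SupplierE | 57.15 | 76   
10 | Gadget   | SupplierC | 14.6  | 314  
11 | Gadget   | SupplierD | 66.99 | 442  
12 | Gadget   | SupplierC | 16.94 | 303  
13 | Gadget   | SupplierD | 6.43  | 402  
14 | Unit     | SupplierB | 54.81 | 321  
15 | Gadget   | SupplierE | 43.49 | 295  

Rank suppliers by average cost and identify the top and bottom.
SELECT supplier, AVG(cost)
FROM products
GROUP BY supplier
ORDER BY AVG(cost)

All groups:
  SupplierB: 22.96
  SupplierE: 34.63
  SupplierC: 34.74
  SupplierD: 36.71

Highest: SupplierD (36.71)
Lowest: SupplierB (22.96)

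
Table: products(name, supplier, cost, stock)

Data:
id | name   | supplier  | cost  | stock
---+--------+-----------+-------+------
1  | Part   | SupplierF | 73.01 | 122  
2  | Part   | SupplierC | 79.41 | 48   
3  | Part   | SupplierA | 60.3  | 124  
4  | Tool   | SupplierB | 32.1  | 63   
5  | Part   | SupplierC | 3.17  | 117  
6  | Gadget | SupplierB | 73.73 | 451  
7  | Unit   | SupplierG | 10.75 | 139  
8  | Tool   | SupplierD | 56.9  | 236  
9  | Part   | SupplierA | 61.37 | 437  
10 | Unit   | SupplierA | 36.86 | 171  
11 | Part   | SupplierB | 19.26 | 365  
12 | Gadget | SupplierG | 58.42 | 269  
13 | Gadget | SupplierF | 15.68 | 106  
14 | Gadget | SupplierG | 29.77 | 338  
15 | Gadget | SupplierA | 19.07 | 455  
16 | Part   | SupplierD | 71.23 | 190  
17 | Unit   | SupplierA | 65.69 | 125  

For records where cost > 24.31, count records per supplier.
SELECT supplier, COUNT(*)
FROM products
WHERE cost > 24.31
GROUP BY supplier

Note: WHERE filters rows before grouping.

Result:
  SupplierA: 4
  SupplierB: 2
  SupplierC: 1
  SupplierD: 2
  SupplierF: 1
  SupplierG: 2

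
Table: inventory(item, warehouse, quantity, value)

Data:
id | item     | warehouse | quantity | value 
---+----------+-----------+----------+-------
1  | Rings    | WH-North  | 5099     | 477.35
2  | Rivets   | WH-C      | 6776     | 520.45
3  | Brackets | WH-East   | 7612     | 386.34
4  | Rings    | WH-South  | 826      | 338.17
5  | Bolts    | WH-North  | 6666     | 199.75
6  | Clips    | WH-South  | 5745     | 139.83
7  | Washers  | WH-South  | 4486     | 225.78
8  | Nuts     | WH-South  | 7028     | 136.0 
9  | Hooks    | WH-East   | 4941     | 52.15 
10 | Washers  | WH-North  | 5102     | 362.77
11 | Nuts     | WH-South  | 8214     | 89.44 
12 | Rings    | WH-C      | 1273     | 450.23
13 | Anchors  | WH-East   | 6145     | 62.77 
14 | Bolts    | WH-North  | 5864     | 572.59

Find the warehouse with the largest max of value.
SELECT warehouse, MAX(value) as val
FROM inventory
GROUP BY warehouse
ORDER BY val DESC
LIMIT 1

Result: WH-North with max(value) = 572.59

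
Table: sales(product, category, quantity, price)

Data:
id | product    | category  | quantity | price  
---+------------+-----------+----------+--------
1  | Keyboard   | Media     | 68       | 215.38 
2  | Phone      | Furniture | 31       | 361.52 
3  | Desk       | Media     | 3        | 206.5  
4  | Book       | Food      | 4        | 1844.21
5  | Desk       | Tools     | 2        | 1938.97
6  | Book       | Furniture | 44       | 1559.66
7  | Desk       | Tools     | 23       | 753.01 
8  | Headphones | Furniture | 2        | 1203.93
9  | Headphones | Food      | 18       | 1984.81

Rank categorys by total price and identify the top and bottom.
SELECT category, SUM(price)
FROM sales
GROUP BY category
ORDER BY SUM(price)

All groups:
  Media: 421.88
  Tools: 2691.98
  Furniture: 3125.11
  Food: 3829.02

Highest: Food (3829.02)
Lowest: Media (421.88)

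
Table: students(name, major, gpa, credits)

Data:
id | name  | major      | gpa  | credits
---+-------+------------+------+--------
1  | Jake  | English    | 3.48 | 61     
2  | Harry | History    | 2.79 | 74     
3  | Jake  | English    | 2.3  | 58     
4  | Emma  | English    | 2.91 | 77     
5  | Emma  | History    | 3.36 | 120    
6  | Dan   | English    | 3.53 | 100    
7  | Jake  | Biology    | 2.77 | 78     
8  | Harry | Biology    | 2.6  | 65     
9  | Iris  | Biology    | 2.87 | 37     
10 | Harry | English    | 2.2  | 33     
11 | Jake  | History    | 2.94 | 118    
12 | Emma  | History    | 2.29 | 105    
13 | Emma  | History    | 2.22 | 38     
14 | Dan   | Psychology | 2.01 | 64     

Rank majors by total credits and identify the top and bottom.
SELECT major, SUM(credits)
FROM students
GROUP BY major
ORDER BY SUM(credits)

All groups:
  Psychology: 64
  Biology: 180
  English: 329
  History: 455

Highest: History (455)
Lowest: Psychology (64)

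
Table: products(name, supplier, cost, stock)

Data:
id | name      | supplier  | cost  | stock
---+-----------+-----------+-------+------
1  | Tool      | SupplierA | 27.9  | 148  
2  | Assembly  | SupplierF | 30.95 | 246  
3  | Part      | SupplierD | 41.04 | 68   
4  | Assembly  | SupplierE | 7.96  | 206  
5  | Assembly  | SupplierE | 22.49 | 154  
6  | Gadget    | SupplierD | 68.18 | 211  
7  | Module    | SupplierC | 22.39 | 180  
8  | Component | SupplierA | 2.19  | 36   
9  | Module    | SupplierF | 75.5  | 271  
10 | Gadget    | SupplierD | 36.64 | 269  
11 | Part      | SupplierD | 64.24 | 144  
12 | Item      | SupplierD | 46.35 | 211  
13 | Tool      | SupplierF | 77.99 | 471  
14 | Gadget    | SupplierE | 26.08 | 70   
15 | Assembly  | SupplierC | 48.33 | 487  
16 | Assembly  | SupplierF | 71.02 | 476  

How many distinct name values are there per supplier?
SELECT supplier, COUNT(DISTINCT name)
FROM products
GROUP BY supplier

Result:
  SupplierA: 2 distinct
  SupplierC: 2 distinct
  SupplierD: 3 distinct
  SupplierE: 2 distinct
  SupplierF: 3 distinct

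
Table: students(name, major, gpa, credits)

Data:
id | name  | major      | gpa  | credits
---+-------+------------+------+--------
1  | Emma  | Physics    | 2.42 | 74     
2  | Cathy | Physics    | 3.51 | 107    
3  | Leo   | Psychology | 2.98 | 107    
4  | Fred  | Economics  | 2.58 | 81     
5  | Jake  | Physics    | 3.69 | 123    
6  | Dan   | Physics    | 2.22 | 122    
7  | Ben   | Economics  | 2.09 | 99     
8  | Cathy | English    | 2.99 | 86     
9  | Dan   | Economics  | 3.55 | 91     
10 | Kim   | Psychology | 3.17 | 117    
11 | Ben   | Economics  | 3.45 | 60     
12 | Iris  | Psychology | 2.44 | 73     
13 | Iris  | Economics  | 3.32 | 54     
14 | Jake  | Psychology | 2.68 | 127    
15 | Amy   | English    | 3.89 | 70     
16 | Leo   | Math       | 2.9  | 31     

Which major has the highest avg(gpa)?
SELECT major, AVG(gpa) as val
FROM students
GROUP BY major
ORDER BY val DESC
LIMIT 1

Result: English with avg(gpa) = 3.44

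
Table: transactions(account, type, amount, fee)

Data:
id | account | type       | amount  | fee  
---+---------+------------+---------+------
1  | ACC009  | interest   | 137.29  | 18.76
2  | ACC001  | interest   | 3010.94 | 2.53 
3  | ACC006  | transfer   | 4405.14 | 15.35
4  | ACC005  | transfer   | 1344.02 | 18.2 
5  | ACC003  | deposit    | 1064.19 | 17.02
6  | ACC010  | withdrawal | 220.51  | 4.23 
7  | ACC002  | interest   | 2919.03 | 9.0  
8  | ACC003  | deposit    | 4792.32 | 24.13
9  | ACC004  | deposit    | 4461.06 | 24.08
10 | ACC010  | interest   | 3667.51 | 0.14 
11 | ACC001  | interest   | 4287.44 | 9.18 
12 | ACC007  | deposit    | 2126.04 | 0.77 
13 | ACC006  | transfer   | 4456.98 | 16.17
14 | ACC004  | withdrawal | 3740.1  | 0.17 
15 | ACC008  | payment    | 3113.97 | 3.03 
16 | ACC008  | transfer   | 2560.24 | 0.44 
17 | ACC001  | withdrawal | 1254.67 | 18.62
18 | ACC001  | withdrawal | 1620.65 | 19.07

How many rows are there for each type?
SELECT type, COUNT(*) as count
FROM transactions
GROUP BY type

Result:
  deposit: 4
  interest: 5
  payment: 1
  transfer: 4
  withdrawal: 4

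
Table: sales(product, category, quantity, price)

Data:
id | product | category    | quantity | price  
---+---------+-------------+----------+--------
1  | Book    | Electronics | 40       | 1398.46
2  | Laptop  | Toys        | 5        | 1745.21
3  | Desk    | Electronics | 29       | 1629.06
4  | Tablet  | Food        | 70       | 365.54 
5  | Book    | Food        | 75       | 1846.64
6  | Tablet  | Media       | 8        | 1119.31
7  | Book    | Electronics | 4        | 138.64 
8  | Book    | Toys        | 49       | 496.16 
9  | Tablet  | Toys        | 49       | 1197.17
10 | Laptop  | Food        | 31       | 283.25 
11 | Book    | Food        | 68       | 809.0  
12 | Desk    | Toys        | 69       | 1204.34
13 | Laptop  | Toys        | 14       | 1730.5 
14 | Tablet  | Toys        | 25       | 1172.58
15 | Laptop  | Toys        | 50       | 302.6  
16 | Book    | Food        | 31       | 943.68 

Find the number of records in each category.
SELECT category, COUNT(*) as count
FROM sales
GROUP BY category

Result:
  Electronics: 3
  Food: 5
  Media: 1
  Toys: 7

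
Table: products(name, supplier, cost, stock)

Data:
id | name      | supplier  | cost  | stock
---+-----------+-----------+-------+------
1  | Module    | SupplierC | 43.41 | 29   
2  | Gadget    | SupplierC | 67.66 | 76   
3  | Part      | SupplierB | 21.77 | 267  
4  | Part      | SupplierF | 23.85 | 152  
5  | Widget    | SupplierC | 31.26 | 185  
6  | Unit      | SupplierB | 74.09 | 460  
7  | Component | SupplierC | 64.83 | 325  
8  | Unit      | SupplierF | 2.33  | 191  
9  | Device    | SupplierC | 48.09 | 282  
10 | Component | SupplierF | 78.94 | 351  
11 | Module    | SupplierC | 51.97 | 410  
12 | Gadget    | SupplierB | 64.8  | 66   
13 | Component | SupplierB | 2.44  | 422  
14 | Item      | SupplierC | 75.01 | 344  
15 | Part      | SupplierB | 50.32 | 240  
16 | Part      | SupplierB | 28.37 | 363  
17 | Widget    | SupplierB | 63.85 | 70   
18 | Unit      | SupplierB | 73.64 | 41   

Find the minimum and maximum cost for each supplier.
SELECT supplier, MIN(cost), MAX(cost)
FROM products
GROUP BY supplier

Result:
  SupplierB: min=2.44, max=74.09
  SupplierC: min=31.26, max=75.01
  SupplierF: min=2.33, max=78.94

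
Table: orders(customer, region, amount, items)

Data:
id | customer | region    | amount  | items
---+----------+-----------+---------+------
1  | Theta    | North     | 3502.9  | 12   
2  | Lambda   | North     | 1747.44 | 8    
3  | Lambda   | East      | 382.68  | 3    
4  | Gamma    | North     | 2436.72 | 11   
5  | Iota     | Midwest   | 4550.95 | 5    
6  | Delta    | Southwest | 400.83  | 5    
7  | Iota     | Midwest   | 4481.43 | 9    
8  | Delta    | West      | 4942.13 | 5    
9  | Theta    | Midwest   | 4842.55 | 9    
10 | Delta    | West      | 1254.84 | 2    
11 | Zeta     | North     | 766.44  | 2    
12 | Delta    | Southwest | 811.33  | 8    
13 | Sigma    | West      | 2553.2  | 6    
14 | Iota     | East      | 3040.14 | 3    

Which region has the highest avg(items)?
SELECT region, AVG(items) as val
FROM orders
GROUP BY region
ORDER BY val DESC
LIMIT 1

Result: North with avg(items) = 8.25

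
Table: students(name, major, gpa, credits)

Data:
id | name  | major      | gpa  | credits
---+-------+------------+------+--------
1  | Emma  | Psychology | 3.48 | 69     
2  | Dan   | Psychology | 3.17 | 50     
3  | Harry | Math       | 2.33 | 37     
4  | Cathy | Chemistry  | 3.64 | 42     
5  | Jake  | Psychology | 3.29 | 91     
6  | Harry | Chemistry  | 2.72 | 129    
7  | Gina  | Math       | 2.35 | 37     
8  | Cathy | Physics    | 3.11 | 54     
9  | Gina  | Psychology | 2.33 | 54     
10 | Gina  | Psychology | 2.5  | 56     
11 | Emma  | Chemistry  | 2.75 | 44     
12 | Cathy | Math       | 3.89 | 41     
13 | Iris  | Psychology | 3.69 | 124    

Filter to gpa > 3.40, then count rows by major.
SELECT major, COUNT(*)
FROM students
WHERE gpa > 3.40
GROUP BY major

Note: WHERE filters rows before grouping.

Result:
  Chemistry: 1
  Math: 1
  Psychology: 2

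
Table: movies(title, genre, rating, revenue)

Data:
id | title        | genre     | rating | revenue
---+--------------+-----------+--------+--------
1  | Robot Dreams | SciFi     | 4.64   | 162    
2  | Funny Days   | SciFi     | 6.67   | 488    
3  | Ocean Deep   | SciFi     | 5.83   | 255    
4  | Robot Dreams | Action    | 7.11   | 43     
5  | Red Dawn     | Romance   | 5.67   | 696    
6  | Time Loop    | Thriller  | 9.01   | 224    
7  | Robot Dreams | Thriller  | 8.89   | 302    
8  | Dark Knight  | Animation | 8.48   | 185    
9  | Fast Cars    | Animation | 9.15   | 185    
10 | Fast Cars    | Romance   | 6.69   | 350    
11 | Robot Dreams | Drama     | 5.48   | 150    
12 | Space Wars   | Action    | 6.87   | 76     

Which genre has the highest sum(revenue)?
SELECT genre, SUM(revenue) as val
FROM movies
GROUP BY genre
ORDER BY val DESC
LIMIT 1

Result: Romance with sum(revenue) = 1046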